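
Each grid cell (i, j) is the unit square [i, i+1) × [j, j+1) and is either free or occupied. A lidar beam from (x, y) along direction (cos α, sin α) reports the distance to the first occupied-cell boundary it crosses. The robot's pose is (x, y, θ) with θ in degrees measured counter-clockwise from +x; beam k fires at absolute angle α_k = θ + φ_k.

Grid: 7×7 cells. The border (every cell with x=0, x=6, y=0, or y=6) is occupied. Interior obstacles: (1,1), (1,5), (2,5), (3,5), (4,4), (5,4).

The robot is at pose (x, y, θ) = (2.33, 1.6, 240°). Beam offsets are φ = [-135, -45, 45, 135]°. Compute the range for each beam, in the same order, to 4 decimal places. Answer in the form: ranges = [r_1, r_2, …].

beam 1: φ=-135°, α=105°
  d=(-0.2588,0.9659)  start (2,1)  tX=1.2750 tY=0.4141  stride 1/|dx|=3.8637 1/|dy|=1.0353
    cross y-line → (2,2), t=0.4141
    cross x-line → (1,2), t=1.2750
    cross y-line → (1,3), t=1.4494
    cross y-line → (1,4), t=2.4847
    cross y-line → (1,5), t=3.5199 (wall)
  → r_1 = 3.5199
beam 2: φ=-45°, α=195°
  d=(-0.9659,-0.2588)  start (2,1)  tX=0.3416 tY=2.3182  stride 1/|dx|=1.0353 1/|dy|=3.8637
    cross x-line → (1,1), t=0.3416 (wall)
  → r_2 = 0.3416
beam 3: φ=45°, α=285°
  d=(0.2588,-0.9659)  start (2,1)  tX=2.5887 tY=0.6212  stride 1/|dx|=3.8637 1/|dy|=1.0353
    cross y-line → (2,0), t=0.6212 (wall)
  → r_3 = 0.6212
beam 4: φ=135°, α=15°
  d=(0.9659,0.2588)  start (2,1)  tX=0.6936 tY=1.5455  stride 1/|dx|=1.0353 1/|dy|=3.8637
    cross x-line → (3,1), t=0.6936
    cross y-line → (3,2), t=1.5455
    cross x-line → (4,2), t=1.7289
    cross x-line → (5,2), t=2.7642
    cross x-line → (6,2), t=3.7995 (wall)
  → r_4 = 3.7995

ranges = [3.5199, 0.3416, 0.6212, 3.7995]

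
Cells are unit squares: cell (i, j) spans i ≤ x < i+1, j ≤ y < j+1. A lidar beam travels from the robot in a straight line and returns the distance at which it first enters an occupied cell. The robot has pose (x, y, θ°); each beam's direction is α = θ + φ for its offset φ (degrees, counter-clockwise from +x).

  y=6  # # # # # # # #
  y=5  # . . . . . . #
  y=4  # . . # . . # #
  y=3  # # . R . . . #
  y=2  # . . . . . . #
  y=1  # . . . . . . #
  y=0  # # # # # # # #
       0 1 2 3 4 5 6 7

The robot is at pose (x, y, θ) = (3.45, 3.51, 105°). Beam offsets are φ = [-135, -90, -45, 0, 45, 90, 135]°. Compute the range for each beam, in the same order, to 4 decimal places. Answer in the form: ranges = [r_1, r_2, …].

ranges = [4.0992, 2.6400, 0.5658, 0.5073, 2.8290, 1.5012, 2.8983]

beam 1: φ=-135°, α=330°
  d=(0.8660,-0.5000)  start (3,3)  tX=0.6351 tY=1.0200  stride 1/|dx|=1.1547 1/|dy|=2.0000
    cross x-line → (4,3), t=0.6351
    cross y-line → (4,2), t=1.0200
    cross x-line → (5,2), t=1.7898
    cross x-line → (6,2), t=2.9445
    cross y-line → (6,1), t=3.0200
    cross x-line → (7,1), t=4.0992 (wall)
  → r_1 = 4.0992
beam 2: φ=-90°, α=15°
  d=(0.9659,0.2588)  start (3,3)  tX=0.5694 tY=1.8932  stride 1/|dx|=1.0353 1/|dy|=3.8637
    cross x-line → (4,3), t=0.5694
    cross x-line → (5,3), t=1.6047
    cross y-line → (5,4), t=1.8932
    cross x-line → (6,4), t=2.6400 (wall)
  → r_2 = 2.6400
beam 3: φ=-45°, α=60°
  d=(0.5000,0.8660)  start (3,3)  tX=1.1000 tY=0.5658  stride 1/|dx|=2.0000 1/|dy|=1.1547
    cross y-line → (3,4), t=0.5658 (wall)
  → r_3 = 0.5658
beam 4: φ=0°, α=105°
  d=(-0.2588,0.9659)  start (3,3)  tX=1.7387 tY=0.5073  stride 1/|dx|=3.8637 1/|dy|=1.0353
    cross y-line → (3,4), t=0.5073 (wall)
  → r_4 = 0.5073
beam 5: φ=45°, α=150°
  d=(-0.8660,0.5000)  start (3,3)  tX=0.5196 tY=0.9800  stride 1/|dx|=1.1547 1/|dy|=2.0000
    cross x-line → (2,3), t=0.5196
    cross y-line → (2,4), t=0.9800
    cross x-line → (1,4), t=1.6743
    cross x-line → (0,4), t=2.8290 (wall)
  → r_5 = 2.8290
beam 6: φ=90°, α=195°
  d=(-0.9659,-0.2588)  start (3,3)  tX=0.4659 tY=1.9705  stride 1/|dx|=1.0353 1/|dy|=3.8637
    cross x-line → (2,3), t=0.4659
    cross x-line → (1,3), t=1.5012 (wall)
  → r_6 = 1.5012
beam 7: φ=135°, α=240°
  d=(-0.5000,-0.8660)  start (3,3)  tX=0.9000 tY=0.5889  stride 1/|dx|=2.0000 1/|dy|=1.1547
    cross y-line → (3,2), t=0.5889
    cross x-line → (2,2), t=0.9000
    cross y-line → (2,1), t=1.7436
    cross y-line → (2,0), t=2.8983 (wall)
  → r_7 = 2.8983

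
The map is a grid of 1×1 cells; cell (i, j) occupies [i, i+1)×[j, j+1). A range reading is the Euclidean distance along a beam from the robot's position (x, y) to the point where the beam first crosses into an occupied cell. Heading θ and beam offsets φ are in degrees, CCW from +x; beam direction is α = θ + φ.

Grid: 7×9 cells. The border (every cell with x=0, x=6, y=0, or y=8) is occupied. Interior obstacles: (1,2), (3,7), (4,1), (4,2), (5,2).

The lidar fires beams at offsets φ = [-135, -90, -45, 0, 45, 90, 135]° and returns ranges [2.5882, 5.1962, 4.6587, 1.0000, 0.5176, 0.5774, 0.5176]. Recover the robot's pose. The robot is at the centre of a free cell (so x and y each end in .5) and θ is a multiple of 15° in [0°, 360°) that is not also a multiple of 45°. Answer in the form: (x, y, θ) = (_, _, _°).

(x, y, θ) = (1.5, 3.5, 120°)

The pose lattice has 30·16 = 480 candidates. Test each by forward raycasting.
  (3.5, 6.5, 345°): beam 1 = 2.8868 ≠ 2.5882 ✗
  (4.5, 3.5, 210°): beam 1 = 4.6587 ≠ 2.5882 ✗
  (4.5, 3.5, 255°): beam 1 = 5.1962 ≠ 2.5882 ✗
  (3.5, 5.5, 330°): beam 2 = 3.0000 ≠ 5.1962 ✗
  …
  (1.5, 3.5, 120°): r_1=2.5882, r_2=5.1962, r_3=4.6587, r_4=1.0000, r_5=0.5176, r_6=0.5774, r_7=0.5176 — all match ✓
Only this pose fits every beam.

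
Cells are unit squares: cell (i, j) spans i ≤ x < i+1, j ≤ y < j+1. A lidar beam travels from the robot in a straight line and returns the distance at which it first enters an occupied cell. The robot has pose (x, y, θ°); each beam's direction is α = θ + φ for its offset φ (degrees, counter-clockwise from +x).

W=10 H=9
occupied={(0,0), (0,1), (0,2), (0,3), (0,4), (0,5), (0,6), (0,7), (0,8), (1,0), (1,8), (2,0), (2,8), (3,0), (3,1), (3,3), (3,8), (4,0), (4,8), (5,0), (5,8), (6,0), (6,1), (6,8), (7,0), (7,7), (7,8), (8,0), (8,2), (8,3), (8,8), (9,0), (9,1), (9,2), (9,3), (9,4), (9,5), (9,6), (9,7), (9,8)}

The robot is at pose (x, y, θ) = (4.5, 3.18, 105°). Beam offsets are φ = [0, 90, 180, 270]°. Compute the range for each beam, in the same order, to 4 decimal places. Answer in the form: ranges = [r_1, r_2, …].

beam 1: φ=0°, α=105°
  d=(-0.2588,0.9659)  start (4,3)  tX=1.9319 tY=0.8489  stride 1/|dx|=3.8637 1/|dy|=1.0353
    cross y-line → (4,4), t=0.8489
    cross y-line → (4,5), t=1.8842
    cross x-line → (3,5), t=1.9319
    cross y-line → (3,6), t=2.9195
    cross y-line → (3,7), t=3.9548
    cross y-line → (3,8), t=4.9900 (wall)
  → r_1 = 4.9900
beam 2: φ=90°, α=195°
  d=(-0.9659,-0.2588)  start (4,3)  tX=0.5176 tY=0.6955  stride 1/|dx|=1.0353 1/|dy|=3.8637
    cross x-line → (3,3), t=0.5176 (wall)
  → r_2 = 0.5176
beam 3: φ=180°, α=285°
  d=(0.2588,-0.9659)  start (4,3)  tX=1.9319 tY=0.1863  stride 1/|dx|=3.8637 1/|dy|=1.0353
    cross y-line → (4,2), t=0.1863
    cross y-line → (4,1), t=1.2216
    cross x-line → (5,1), t=1.9319
    cross y-line → (5,0), t=2.2569 (wall)
  → r_3 = 2.2569
beam 4: φ=270°, α=15°
  d=(0.9659,0.2588)  start (4,3)  tX=0.5176 tY=3.1682  stride 1/|dx|=1.0353 1/|dy|=3.8637
    cross x-line → (5,3), t=0.5176
    cross x-line → (6,3), t=1.5529
    cross x-line → (7,3), t=2.5882
    cross y-line → (7,4), t=3.1682
    cross x-line → (8,4), t=3.6235
    cross x-line → (9,4), t=4.6587 (wall)
  → r_4 = 4.6587

ranges = [4.9900, 0.5176, 2.2569, 4.6587]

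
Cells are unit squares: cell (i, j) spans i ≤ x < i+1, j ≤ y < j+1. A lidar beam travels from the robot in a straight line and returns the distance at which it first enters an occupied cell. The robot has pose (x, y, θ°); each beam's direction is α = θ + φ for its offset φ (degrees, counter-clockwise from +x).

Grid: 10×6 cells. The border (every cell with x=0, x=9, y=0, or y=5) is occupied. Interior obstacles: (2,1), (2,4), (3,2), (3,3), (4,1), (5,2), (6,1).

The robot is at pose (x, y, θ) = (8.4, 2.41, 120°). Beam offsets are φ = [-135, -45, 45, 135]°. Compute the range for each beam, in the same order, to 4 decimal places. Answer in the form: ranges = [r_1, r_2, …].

beam 1: φ=-135°, α=345°
  d=(0.9659,-0.2588)  start (8,2)  tX=0.6212 tY=1.5841  stride 1/|dx|=1.0353 1/|dy|=3.8637
    cross x-line → (9,2), t=0.6212 (wall)
  → r_1 = 0.6212
beam 2: φ=-45°, α=75°
  d=(0.2588,0.9659)  start (8,2)  tX=2.3182 tY=0.6108  stride 1/|dx|=3.8637 1/|dy|=1.0353
    cross y-line → (8,3), t=0.6108
    cross y-line → (8,4), t=1.6461
    cross x-line → (9,4), t=2.3182 (wall)
  → r_2 = 2.3182
beam 3: φ=45°, α=165°
  d=(-0.9659,0.2588)  start (8,2)  tX=0.4141 tY=2.2796  stride 1/|dx|=1.0353 1/|dy|=3.8637
    cross x-line → (7,2), t=0.4141
    cross x-line → (6,2), t=1.4494
    cross y-line → (6,3), t=2.2796
    cross x-line → (5,3), t=2.4847
    cross x-line → (4,3), t=3.5199
    cross x-line → (3,3), t=4.5552 (wall)
  → r_3 = 4.5552
beam 4: φ=135°, α=255°
  d=(-0.2588,-0.9659)  start (8,2)  tX=1.5455 tY=0.4245  stride 1/|dx|=3.8637 1/|dy|=1.0353
    cross y-line → (8,1), t=0.4245
    cross y-line → (8,0), t=1.4597 (wall)
  → r_4 = 1.4597

ranges = [0.6212, 2.3182, 4.5552, 1.4597]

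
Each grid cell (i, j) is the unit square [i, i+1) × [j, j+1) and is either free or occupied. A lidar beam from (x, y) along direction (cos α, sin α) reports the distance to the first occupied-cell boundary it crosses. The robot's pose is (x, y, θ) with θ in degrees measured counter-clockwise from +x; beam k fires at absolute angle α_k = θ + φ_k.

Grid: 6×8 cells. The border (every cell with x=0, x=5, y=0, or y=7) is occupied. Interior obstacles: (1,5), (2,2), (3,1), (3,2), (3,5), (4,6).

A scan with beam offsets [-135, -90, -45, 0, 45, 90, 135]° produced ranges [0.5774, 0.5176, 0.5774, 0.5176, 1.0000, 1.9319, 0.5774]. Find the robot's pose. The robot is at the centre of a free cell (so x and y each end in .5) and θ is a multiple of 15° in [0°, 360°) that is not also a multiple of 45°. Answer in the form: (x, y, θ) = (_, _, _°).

The pose lattice has 18·16 = 288 candidates. Test each by forward raycasting.
  (1.5, 1.5, 120°): beam 1 = 1.5529 ≠ 0.5774 ✗
  (1.5, 2.5, 210°): beam 1 = 4.6587 ≠ 0.5774 ✗
  (1.5, 2.5, 195°): beam 1 = 3.0000 ≠ 0.5774 ✗
  (2.5, 1.5, 105°): beam 5 = 1.7321 ≠ 1.0000 ✗
  …
  (3.5, 6.5, 105°): r_1=0.5774, r_2=0.5176, r_3=0.5774, r_4=0.5176, r_5=1.0000, r_6=1.9319, r_7=0.5774 — all match ✓
No second candidate reproduces the full scan.

(x, y, θ) = (3.5, 6.5, 105°)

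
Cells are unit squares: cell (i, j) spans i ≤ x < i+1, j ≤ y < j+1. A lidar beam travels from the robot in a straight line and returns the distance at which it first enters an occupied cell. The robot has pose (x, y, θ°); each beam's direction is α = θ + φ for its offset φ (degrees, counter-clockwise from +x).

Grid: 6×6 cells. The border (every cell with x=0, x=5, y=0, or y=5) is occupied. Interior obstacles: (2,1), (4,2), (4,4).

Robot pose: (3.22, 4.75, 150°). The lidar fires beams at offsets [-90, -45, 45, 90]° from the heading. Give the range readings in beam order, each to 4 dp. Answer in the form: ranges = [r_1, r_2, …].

beam 1: φ=-90°, α=60°
  d=(0.5000,0.8660)  start (3,4)  tX=1.5600 tY=0.2887  stride 1/|dx|=2.0000 1/|dy|=1.1547
    cross y-line → (3,5), t=0.2887 (wall)
  → r_1 = 0.2887
beam 2: φ=-45°, α=105°
  d=(-0.2588,0.9659)  start (3,4)  tX=0.8500 tY=0.2588  stride 1/|dx|=3.8637 1/|dy|=1.0353
    cross y-line → (3,5), t=0.2588 (wall)
  → r_2 = 0.2588
beam 3: φ=45°, α=195°
  d=(-0.9659,-0.2588)  start (3,4)  tX=0.2278 tY=2.8978  stride 1/|dx|=1.0353 1/|dy|=3.8637
    cross x-line → (2,4), t=0.2278
    cross x-line → (1,4), t=1.2630
    cross x-line → (0,4), t=2.2983 (wall)
  → r_3 = 2.2983
beam 4: φ=90°, α=240°
  d=(-0.5000,-0.8660)  start (3,4)  tX=0.4400 tY=0.8660  stride 1/|dx|=2.0000 1/|dy|=1.1547
    cross x-line → (2,4), t=0.4400
    cross y-line → (2,3), t=0.8660
    cross y-line → (2,2), t=2.0207
    cross x-line → (1,2), t=2.4400
    cross y-line → (1,1), t=3.1754
    cross y-line → (1,0), t=4.3301 (wall)
  → r_4 = 4.3301

ranges = [0.2887, 0.2588, 2.2983, 4.3301]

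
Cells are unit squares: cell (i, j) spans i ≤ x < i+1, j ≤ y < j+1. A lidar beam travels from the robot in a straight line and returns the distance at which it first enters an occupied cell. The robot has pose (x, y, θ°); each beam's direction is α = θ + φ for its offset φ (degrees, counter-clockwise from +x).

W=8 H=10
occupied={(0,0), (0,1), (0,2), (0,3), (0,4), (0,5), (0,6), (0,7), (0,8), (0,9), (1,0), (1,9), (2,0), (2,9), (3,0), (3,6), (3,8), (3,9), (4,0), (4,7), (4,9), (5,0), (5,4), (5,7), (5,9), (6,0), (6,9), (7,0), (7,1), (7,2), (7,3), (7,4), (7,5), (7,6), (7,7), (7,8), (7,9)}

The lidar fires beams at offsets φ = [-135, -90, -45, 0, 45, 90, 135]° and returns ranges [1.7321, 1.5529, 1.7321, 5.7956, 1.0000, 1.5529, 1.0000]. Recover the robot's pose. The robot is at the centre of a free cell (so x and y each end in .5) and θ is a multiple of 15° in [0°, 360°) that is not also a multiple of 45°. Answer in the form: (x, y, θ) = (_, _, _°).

The pose lattice has 43·16 = 688 candidates. Test each by forward raycasting.
  (3.5, 2.5, 120°): beam 1 = 3.6235 ≠ 1.7321 ✗
  (1.5, 5.5, 30°): beam 1 = 1.9319 ≠ 1.7321 ✗
  (2.5, 5.5, 30°): beam 1 = 4.6587 ≠ 1.7321 ✗
  …
  (2.5, 7.5, 255°): r_1=1.7321, r_2=1.5529, r_3=1.7321, r_4=5.7956, r_5=1.0000, r_6=1.5529, r_7=1.0000 — all match ✓
Unique over the lattice → pose = (2.5, 7.5, 255°).

(x, y, θ) = (2.5, 7.5, 255°)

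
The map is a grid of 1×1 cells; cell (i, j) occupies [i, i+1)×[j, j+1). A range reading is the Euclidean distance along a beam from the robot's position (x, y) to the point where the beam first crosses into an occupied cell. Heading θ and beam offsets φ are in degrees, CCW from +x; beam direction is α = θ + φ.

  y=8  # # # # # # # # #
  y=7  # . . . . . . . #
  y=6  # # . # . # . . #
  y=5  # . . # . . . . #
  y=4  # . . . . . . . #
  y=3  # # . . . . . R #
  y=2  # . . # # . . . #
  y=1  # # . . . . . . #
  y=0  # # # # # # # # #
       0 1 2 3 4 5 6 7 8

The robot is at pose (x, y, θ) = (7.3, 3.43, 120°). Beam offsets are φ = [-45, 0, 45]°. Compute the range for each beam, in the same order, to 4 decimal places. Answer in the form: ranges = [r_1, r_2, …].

beam 1: φ=-45°, α=75°
  direction (0.2588, 0.9659); cell (7,3); t to first gridline: x 2.7046, y 0.5901 (then +3.8637 / +1.0353)
    (7,4) via y @ 0.5901
    (7,5) via y @ 1.6254
    (7,6) via y @ 2.6607
    (8,6) via x @ 2.7046  # hit
  → r_1 = 2.7046
beam 2: φ=0°, α=120°
  direction (-0.5000, 0.8660); cell (7,3); t to first gridline: x 0.6000, y 0.6582 (then +2.0000 / +1.1547)
    (6,3) via x @ 0.6000
    (6,4) via y @ 0.6582
    (6,5) via y @ 1.8129
    (5,5) via x @ 2.6000
    (5,6) via y @ 2.9676  # hit
  → r_2 = 2.9676
beam 3: φ=45°, α=165°
  direction (-0.9659, 0.2588); cell (7,3); t to first gridline: x 0.3106, y 2.2023 (then +1.0353 / +3.8637)
    (6,3) via x @ 0.3106
    (5,3) via x @ 1.3459
    (5,4) via y @ 2.2023
    (4,4) via x @ 2.3811
    (3,4) via x @ 3.4164
    (2,4) via x @ 4.4517
    (1,4) via x @ 5.4870
    (1,5) via y @ 6.0660
    (0,5) via x @ 6.5222  # hit
  → r_3 = 6.5222

ranges = [2.7046, 2.9676, 6.5222]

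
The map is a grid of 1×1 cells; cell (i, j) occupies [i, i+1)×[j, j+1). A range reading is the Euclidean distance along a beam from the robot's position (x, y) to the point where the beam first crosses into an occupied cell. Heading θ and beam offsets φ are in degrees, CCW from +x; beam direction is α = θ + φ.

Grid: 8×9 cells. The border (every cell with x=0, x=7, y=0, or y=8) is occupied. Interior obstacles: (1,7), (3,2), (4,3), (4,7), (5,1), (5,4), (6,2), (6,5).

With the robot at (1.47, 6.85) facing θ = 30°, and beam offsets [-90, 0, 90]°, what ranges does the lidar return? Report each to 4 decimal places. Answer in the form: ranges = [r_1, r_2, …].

ranges = [4.4456, 0.3000, 0.1732]

beam 1: φ=-90°, α=300°
  cosα=0.5000 sinα=-0.8660 | (1,6) | tMaxX 1.0600 tMaxY 0.9815 | tΔX 2.0000 tΔY 1.1547
    t=0.9815 [y] (1,5)
    t=1.0600 [x] (2,5)
    t=2.1362 [y] (2,4)
    t=3.0600 [x] (3,4)
    t=3.2909 [y] (3,3)
    t=4.4456 [y] (3,2) — stop
  → r_1 = 4.4456
beam 2: φ=0°, α=30°
  cosα=0.8660 sinα=0.5000 | (1,6) | tMaxX 0.6120 tMaxY 0.3000 | tΔX 1.1547 tΔY 2.0000
    t=0.3000 [y] (1,7) — stop
  → r_2 = 0.3000
beam 3: φ=90°, α=120°
  cosα=-0.5000 sinα=0.8660 | (1,6) | tMaxX 0.9400 tMaxY 0.1732 | tΔX 2.0000 tΔY 1.1547
    t=0.1732 [y] (1,7) — stop
  → r_3 = 0.1732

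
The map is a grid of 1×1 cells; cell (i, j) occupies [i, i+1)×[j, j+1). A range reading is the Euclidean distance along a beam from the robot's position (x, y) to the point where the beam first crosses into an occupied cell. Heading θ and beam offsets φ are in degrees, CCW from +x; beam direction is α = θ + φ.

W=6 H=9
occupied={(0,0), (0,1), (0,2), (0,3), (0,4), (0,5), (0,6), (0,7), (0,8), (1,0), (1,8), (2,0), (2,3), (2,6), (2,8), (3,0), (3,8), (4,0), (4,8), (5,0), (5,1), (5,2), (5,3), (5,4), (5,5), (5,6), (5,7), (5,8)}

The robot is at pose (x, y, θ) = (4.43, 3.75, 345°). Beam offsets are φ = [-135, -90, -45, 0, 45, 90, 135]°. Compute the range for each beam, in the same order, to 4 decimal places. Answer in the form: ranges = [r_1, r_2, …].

beam 1: φ=-135°, α=210°
  direction (-0.8660, -0.5000); cell (4,3); t to first gridline: x 0.4965, y 1.5000 (then +1.1547 / +2.0000)
    (3,3) via x @ 0.4965
    (3,2) via y @ 1.5000
    (2,2) via x @ 1.6512
    (1,2) via x @ 2.8059
    (1,1) via y @ 3.5000
    (0,1) via x @ 3.9606  # hit
  → r_1 = 3.9606
beam 2: φ=-90°, α=255°
  direction (-0.2588, -0.9659); cell (4,3); t to first gridline: x 1.6614, y 0.7765 (then +3.8637 / +1.0353)
    (4,2) via y @ 0.7765
    (3,2) via x @ 1.6614
    (3,1) via y @ 1.8117
    (3,0) via y @ 2.8470  # hit
  → r_2 = 2.8470
beam 3: φ=-45°, α=300°
  direction (0.5000, -0.8660); cell (4,3); t to first gridline: x 1.1400, y 0.8660 (then +2.0000 / +1.1547)
    (4,2) via y @ 0.8660
    (5,2) via x @ 1.1400  # hit
  → r_3 = 1.1400
beam 4: φ=0°, α=345°
  direction (0.9659, -0.2588); cell (4,3); t to first gridline: x 0.5901, y 2.8978 (then +1.0353 / +3.8637)
    (5,3) via x @ 0.5901  # hit
  → r_4 = 0.5901
beam 5: φ=45°, α=30°
  direction (0.8660, 0.5000); cell (4,3); t to first gridline: x 0.6582, y 0.5000 (then +1.1547 / +2.0000)
    (4,4) via y @ 0.5000
    (5,4) via x @ 0.6582  # hit
  → r_5 = 0.6582
beam 6: φ=90°, α=75°
  direction (0.2588, 0.9659); cell (4,3); t to first gridline: x 2.2023, y 0.2588 (then +3.8637 / +1.0353)
    (4,4) via y @ 0.2588
    (4,5) via y @ 1.2941
    (5,5) via x @ 2.2023  # hit
  → r_6 = 2.2023
beam 7: φ=135°, α=120°
  direction (-0.5000, 0.8660); cell (4,3); t to first gridline: x 0.8600, y 0.2887 (then +2.0000 / +1.1547)
    (4,4) via y @ 0.2887
    (3,4) via x @ 0.8600
    (3,5) via y @ 1.4434
    (3,6) via y @ 2.5981
    (2,6) via x @ 2.8600  # hit
  → r_7 = 2.8600

ranges = [3.9606, 2.8470, 1.1400, 0.5901, 0.6582, 2.2023, 2.8600]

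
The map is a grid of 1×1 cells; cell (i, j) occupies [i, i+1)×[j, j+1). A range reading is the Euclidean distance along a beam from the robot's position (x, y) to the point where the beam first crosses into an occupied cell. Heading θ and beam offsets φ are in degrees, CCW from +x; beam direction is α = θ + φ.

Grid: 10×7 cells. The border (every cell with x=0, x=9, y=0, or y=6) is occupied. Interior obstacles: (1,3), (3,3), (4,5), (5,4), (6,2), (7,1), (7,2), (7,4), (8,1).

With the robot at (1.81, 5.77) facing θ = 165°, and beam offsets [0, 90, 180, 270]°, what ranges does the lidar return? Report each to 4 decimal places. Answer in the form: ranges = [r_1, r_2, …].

ranges = [0.8386, 1.8324, 2.2673, 0.2381]

beam 1: φ=0°, α=165°
  direction (-0.9659, 0.2588); cell (1,5); t to first gridline: x 0.8386, y 0.8887 (then +1.0353 / +3.8637)
    (0,5) via x @ 0.8386  # hit
  → r_1 = 0.8386
beam 2: φ=90°, α=255°
  direction (-0.2588, -0.9659); cell (1,5); t to first gridline: x 3.1296, y 0.7972 (then +3.8637 / +1.0353)
    (1,4) via y @ 0.7972
    (1,3) via y @ 1.8324  # hit
  → r_2 = 1.8324
beam 3: φ=180°, α=345°
  direction (0.9659, -0.2588); cell (1,5); t to first gridline: x 0.1967, y 2.9751 (then +1.0353 / +3.8637)
    (2,5) via x @ 0.1967
    (3,5) via x @ 1.2320
    (4,5) via x @ 2.2673  # hit
  → r_3 = 2.2673
beam 4: φ=270°, α=75°
  direction (0.2588, 0.9659); cell (1,5); t to first gridline: x 0.7341, y 0.2381 (then +3.8637 / +1.0353)
    (1,6) via y @ 0.2381  # hit
  → r_4 = 0.2381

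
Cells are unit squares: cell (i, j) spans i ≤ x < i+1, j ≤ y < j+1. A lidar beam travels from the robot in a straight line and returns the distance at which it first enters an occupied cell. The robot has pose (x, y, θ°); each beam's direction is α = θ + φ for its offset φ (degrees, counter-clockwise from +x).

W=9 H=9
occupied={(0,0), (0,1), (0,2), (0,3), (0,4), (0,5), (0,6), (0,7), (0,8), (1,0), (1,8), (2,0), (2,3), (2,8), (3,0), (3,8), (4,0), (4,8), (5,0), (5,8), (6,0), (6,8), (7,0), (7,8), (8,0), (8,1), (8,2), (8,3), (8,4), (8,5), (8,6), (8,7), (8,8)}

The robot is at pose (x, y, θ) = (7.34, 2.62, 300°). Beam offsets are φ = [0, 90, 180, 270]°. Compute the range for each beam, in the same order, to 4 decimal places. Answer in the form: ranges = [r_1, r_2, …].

beam 1: φ=0°, α=300°
  d=(0.5000,-0.8660)  start (7,2)  tX=1.3200 tY=0.7159  stride 1/|dx|=2.0000 1/|dy|=1.1547
    cross y-line → (7,1), t=0.7159
    cross x-line → (8,1), t=1.3200 (wall)
  → r_1 = 1.3200
beam 2: φ=90°, α=30°
  d=(0.8660,0.5000)  start (7,2)  tX=0.7621 tY=0.7600  stride 1/|dx|=1.1547 1/|dy|=2.0000
    cross y-line → (7,3), t=0.7600
    cross x-line → (8,3), t=0.7621 (wall)
  → r_2 = 0.7621
beam 3: φ=180°, α=120°
  d=(-0.5000,0.8660)  start (7,2)  tX=0.6800 tY=0.4388  stride 1/|dx|=2.0000 1/|dy|=1.1547
    cross y-line → (7,3), t=0.4388
    cross x-line → (6,3), t=0.6800
    cross y-line → (6,4), t=1.5935
    cross x-line → (5,4), t=2.6800
    cross y-line → (5,5), t=2.7482
    cross y-line → (5,6), t=3.9029
    cross x-line → (4,6), t=4.6800
    cross y-line → (4,7), t=5.0576
    cross y-line → (4,8), t=6.2123 (wall)
  → r_3 = 6.2123
beam 4: φ=270°, α=210°
  d=(-0.8660,-0.5000)  start (7,2)  tX=0.3926 tY=1.2400  stride 1/|dx|=1.1547 1/|dy|=2.0000
    cross x-line → (6,2), t=0.3926
    cross y-line → (6,1), t=1.2400
    cross x-line → (5,1), t=1.5473
    cross x-line → (4,1), t=2.7020
    cross y-line → (4,0), t=3.2400 (wall)
  → r_4 = 3.2400

ranges = [1.3200, 0.7621, 6.2123, 3.2400]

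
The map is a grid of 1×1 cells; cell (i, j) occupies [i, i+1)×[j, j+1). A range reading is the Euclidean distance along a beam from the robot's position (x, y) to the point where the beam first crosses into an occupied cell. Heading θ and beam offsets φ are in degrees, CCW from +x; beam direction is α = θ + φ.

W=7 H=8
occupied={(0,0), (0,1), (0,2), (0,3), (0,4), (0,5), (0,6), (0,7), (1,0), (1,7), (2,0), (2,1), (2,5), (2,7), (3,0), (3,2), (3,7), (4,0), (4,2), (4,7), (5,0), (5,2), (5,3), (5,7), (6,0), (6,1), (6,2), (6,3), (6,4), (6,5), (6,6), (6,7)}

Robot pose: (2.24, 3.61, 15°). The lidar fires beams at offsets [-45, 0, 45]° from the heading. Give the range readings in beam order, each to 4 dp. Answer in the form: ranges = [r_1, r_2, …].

ranges = [1.2200, 3.8926, 3.9144]

beam 1: φ=-45°, α=330°
  dir = (cos 330°, sin 330°) = (0.8660, -0.5000); from cell (2,3)
  next x-line at t=0.8776, next y-line at t=1.2200; Δt_x=1.1547, Δt_y=2.0000
    x: enter (3,3) at t=0.8776
    y: enter (3,2) at t=1.2200 ← occupied
  → r_1 = 1.2200
beam 2: φ=0°, α=15°
  dir = (cos 15°, sin 15°) = (0.9659, 0.2588); from cell (2,3)
  next x-line at t=0.7868, next y-line at t=1.5068; Δt_x=1.0353, Δt_y=3.8637
    x: enter (3,3) at t=0.7868
    y: enter (3,4) at t=1.5068
    x: enter (4,4) at t=1.8221
    x: enter (5,4) at t=2.8574
    x: enter (6,4) at t=3.8926 ← occupied
  → r_2 = 3.8926
beam 3: φ=45°, α=60°
  dir = (cos 60°, sin 60°) = (0.5000, 0.8660); from cell (2,3)
  next x-line at t=1.5200, next y-line at t=0.4503; Δt_x=2.0000, Δt_y=1.1547
    y: enter (2,4) at t=0.4503
    x: enter (3,4) at t=1.5200
    y: enter (3,5) at t=1.6050
    y: enter (3,6) at t=2.7597
    x: enter (4,6) at t=3.5200
    y: enter (4,7) at t=3.9144 ← occupied
  → r_3 = 3.9144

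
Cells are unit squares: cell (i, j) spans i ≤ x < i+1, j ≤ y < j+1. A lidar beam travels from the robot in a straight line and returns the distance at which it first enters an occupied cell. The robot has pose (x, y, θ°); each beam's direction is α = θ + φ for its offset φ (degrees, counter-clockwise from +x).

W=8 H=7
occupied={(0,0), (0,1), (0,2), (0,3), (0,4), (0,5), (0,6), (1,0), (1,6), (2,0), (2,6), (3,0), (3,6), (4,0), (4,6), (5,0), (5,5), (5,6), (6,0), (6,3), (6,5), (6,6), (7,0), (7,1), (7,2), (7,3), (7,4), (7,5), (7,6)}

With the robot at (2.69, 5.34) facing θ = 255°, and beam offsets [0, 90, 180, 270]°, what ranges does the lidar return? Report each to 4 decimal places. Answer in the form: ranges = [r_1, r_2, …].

ranges = [4.4931, 4.4620, 0.6833, 1.7496]

beam 1: φ=0°, α=255°
  dir = (cos 255°, sin 255°) = (-0.2588, -0.9659); from cell (2,5)
  next x-line at t=2.6660, next y-line at t=0.3520; Δt_x=3.8637, Δt_y=1.0353
    y: enter (2,4) at t=0.3520
    y: enter (2,3) at t=1.3873
    y: enter (2,2) at t=2.4225
    x: enter (1,2) at t=2.6660
    y: enter (1,1) at t=3.4578
    y: enter (1,0) at t=4.4931 ← occupied
  → r_1 = 4.4931
beam 2: φ=90°, α=345°
  dir = (cos 345°, sin 345°) = (0.9659, -0.2588); from cell (2,5)
  next x-line at t=0.3209, next y-line at t=1.3137; Δt_x=1.0353, Δt_y=3.8637
    x: enter (3,5) at t=0.3209
    y: enter (3,4) at t=1.3137
    x: enter (4,4) at t=1.3562
    x: enter (5,4) at t=2.3915
    x: enter (6,4) at t=3.4268
    x: enter (7,4) at t=4.4620 ← occupied
  → r_2 = 4.4620
beam 3: φ=180°, α=75°
  dir = (cos 75°, sin 75°) = (0.2588, 0.9659); from cell (2,5)
  next x-line at t=1.1977, next y-line at t=0.6833; Δt_x=3.8637, Δt_y=1.0353
    y: enter (2,6) at t=0.6833 ← occupied
  → r_3 = 0.6833
beam 4: φ=270°, α=165°
  dir = (cos 165°, sin 165°) = (-0.9659, 0.2588); from cell (2,5)
  next x-line at t=0.7143, next y-line at t=2.5500; Δt_x=1.0353, Δt_y=3.8637
    x: enter (1,5) at t=0.7143
    x: enter (0,5) at t=1.7496 ← occupied
  → r_4 = 1.7496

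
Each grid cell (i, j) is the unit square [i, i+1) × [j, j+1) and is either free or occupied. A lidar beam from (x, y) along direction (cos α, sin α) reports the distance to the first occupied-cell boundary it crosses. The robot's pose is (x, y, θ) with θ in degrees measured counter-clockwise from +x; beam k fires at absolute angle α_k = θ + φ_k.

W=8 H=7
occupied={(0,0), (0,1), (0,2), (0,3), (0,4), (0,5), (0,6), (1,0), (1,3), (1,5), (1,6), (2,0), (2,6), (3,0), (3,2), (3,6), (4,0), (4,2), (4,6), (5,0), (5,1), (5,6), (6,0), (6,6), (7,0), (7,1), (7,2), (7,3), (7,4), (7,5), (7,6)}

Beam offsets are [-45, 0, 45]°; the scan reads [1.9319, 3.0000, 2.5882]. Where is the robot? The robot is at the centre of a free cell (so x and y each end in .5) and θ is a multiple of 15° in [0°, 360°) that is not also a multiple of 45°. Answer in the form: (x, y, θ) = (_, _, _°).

The pose lattice has 25·16 = 400 candidates. Test each by forward raycasting.
  (6.5, 4.5, 120°): beam 1 = 1.5529 ≠ 1.9319 ✗
  (4.5, 4.5, 255°): beam 1 = 2.8868 ≠ 1.9319 ✗
  (3.5, 3.5, 240°): beam 1 = 1.5529 ≠ 1.9319 ✗
  (4.5, 4.5, 120°): beam 1 = 1.5529 ≠ 1.9319 ✗
  …
  (4.5, 5.5, 210°): r_1=1.9319, r_2=3.0000, r_3=2.5882 — all match ✓
Unique over the lattice → pose = (4.5, 5.5, 210°).

(x, y, θ) = (4.5, 5.5, 210°)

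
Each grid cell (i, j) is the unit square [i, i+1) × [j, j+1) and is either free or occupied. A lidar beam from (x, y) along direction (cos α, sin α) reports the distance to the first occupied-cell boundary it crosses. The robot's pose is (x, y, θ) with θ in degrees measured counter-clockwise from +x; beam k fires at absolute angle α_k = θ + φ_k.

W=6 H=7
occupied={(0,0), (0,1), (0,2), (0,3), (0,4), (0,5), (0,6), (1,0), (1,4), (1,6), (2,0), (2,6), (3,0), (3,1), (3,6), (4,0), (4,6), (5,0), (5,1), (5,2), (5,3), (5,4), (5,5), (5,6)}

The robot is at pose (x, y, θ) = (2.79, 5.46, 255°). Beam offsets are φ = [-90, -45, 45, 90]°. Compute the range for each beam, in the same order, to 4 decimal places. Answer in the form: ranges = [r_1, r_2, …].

ranges = [1.8531, 0.9200, 4.4200, 2.2880]

beam 1: φ=-90°, α=165°
  dir = (cos 165°, sin 165°) = (-0.9659, 0.2588); from cell (2,5)
  next x-line at t=0.8179, next y-line at t=2.0864; Δt_x=1.0353, Δt_y=3.8637
    x: enter (1,5) at t=0.8179
    x: enter (0,5) at t=1.8531 ← occupied
  → r_1 = 1.8531
beam 2: φ=-45°, α=210°
  dir = (cos 210°, sin 210°) = (-0.8660, -0.5000); from cell (2,5)
  next x-line at t=0.9122, next y-line at t=0.9200; Δt_x=1.1547, Δt_y=2.0000
    x: enter (1,5) at t=0.9122
    y: enter (1,4) at t=0.9200 ← occupied
  → r_2 = 0.9200
beam 3: φ=45°, α=300°
  dir = (cos 300°, sin 300°) = (0.5000, -0.8660); from cell (2,5)
  next x-line at t=0.4200, next y-line at t=0.5312; Δt_x=2.0000, Δt_y=1.1547
    x: enter (3,5) at t=0.4200
    y: enter (3,4) at t=0.5312
    y: enter (3,3) at t=1.6859
    x: enter (4,3) at t=2.4200
    y: enter (4,2) at t=2.8406
    y: enter (4,1) at t=3.9953
    x: enter (5,1) at t=4.4200 ← occupied
  → r_3 = 4.4200
beam 4: φ=90°, α=345°
  dir = (cos 345°, sin 345°) = (0.9659, -0.2588); from cell (2,5)
  next x-line at t=0.2174, next y-line at t=1.7773; Δt_x=1.0353, Δt_y=3.8637
    x: enter (3,5) at t=0.2174
    x: enter (4,5) at t=1.2527
    y: enter (4,4) at t=1.7773
    x: enter (5,4) at t=2.2880 ← occupied
  → r_4 = 2.2880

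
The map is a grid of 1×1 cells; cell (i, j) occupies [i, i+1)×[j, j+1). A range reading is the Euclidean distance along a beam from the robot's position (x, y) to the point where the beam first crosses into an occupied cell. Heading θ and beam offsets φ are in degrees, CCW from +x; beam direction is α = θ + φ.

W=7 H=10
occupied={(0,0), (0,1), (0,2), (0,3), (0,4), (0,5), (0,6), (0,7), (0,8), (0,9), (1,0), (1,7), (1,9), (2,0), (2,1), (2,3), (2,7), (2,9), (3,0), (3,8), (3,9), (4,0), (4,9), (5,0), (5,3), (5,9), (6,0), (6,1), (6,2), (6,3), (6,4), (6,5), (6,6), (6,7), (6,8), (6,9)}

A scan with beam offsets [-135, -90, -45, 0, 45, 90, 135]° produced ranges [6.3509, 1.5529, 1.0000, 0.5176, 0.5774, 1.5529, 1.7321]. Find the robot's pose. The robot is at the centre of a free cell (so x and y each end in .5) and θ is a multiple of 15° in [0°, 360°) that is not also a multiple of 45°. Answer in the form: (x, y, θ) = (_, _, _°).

(x, y, θ) = (4.5, 1.5, 255°)

Candidates: 34 free-cell centres × 16 headings = 544 poses. Raycast each; keep the one whose scan matches to 4 dp.
  (3.5, 6.5, 105°): beam 1 = 2.8868 ≠ 6.3509 ✗
  (3.5, 3.5, 120°): beam 1 = 1.5529 ≠ 6.3509 ✗
  (2.5, 8.5, 120°): beam 1 = 0.5176 ≠ 6.3509 ✗
  …
  (4.5, 1.5, 255°): r_1=6.3509, r_2=1.5529, r_3=1.0000, r_4=0.5176, r_5=0.5774, r_6=1.5529, r_7=1.7321 — all match ✓
Unique over the lattice → pose = (4.5, 1.5, 255°).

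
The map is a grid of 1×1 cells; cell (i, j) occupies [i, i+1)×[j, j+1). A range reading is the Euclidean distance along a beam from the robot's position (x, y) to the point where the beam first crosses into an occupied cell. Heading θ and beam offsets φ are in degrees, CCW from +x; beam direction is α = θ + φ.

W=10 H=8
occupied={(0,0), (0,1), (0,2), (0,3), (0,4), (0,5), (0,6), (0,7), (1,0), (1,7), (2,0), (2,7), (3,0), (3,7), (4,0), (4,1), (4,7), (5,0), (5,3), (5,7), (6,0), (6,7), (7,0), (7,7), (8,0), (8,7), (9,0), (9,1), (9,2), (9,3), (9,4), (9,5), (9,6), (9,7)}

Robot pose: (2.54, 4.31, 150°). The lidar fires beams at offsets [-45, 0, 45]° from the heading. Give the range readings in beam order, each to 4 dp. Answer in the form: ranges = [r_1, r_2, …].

ranges = [2.7849, 1.7782, 1.5943]

beam 1: φ=-45°, α=105°
  dir = (cos 105°, sin 105°) = (-0.2588, 0.9659); from cell (2,4)
  next x-line at t=2.0864, next y-line at t=0.7143; Δt_x=3.8637, Δt_y=1.0353
    y: enter (2,5) at t=0.7143
    y: enter (2,6) at t=1.7496
    x: enter (1,6) at t=2.0864
    y: enter (1,7) at t=2.7849 ← occupied
  → r_1 = 2.7849
beam 2: φ=0°, α=150°
  dir = (cos 150°, sin 150°) = (-0.8660, 0.5000); from cell (2,4)
  next x-line at t=0.6235, next y-line at t=1.3800; Δt_x=1.1547, Δt_y=2.0000
    x: enter (1,4) at t=0.6235
    y: enter (1,5) at t=1.3800
    x: enter (0,5) at t=1.7782 ← occupied
  → r_2 = 1.7782
beam 3: φ=45°, α=195°
  dir = (cos 195°, sin 195°) = (-0.9659, -0.2588); from cell (2,4)
  next x-line at t=0.5590, next y-line at t=1.1977; Δt_x=1.0353, Δt_y=3.8637
    x: enter (1,4) at t=0.5590
    y: enter (1,3) at t=1.1977
    x: enter (0,3) at t=1.5943 ← occupied
  → r_3 = 1.5943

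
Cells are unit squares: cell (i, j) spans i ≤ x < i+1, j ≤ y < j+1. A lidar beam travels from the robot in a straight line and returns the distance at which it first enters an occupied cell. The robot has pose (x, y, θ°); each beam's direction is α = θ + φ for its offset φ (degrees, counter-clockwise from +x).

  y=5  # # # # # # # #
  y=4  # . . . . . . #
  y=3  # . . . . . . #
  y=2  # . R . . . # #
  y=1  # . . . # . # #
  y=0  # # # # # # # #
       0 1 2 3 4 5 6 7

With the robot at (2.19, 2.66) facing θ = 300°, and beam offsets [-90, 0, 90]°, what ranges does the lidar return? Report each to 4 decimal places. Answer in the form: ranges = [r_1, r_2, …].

ranges = [1.3741, 1.9168, 4.6800]

beam 1: φ=-90°, α=210°
  dir = (cos 210°, sin 210°) = (-0.8660, -0.5000); from cell (2,2)
  next x-line at t=0.2194, next y-line at t=1.3200; Δt_x=1.1547, Δt_y=2.0000
    x: enter (1,2) at t=0.2194
    y: enter (1,1) at t=1.3200
    x: enter (0,1) at t=1.3741 ← occupied
  → r_1 = 1.3741
beam 2: φ=0°, α=300°
  dir = (cos 300°, sin 300°) = (0.5000, -0.8660); from cell (2,2)
  next x-line at t=1.6200, next y-line at t=0.7621; Δt_x=2.0000, Δt_y=1.1547
    y: enter (2,1) at t=0.7621
    x: enter (3,1) at t=1.6200
    y: enter (3,0) at t=1.9168 ← occupied
  → r_2 = 1.9168
beam 3: φ=90°, α=30°
  dir = (cos 30°, sin 30°) = (0.8660, 0.5000); from cell (2,2)
  next x-line at t=0.9353, next y-line at t=0.6800; Δt_x=1.1547, Δt_y=2.0000
    y: enter (2,3) at t=0.6800
    x: enter (3,3) at t=0.9353
    x: enter (4,3) at t=2.0900
    y: enter (4,4) at t=2.6800
    x: enter (5,4) at t=3.2447
    x: enter (6,4) at t=4.3994
    y: enter (6,5) at t=4.6800 ← occupied
  → r_3 = 4.6800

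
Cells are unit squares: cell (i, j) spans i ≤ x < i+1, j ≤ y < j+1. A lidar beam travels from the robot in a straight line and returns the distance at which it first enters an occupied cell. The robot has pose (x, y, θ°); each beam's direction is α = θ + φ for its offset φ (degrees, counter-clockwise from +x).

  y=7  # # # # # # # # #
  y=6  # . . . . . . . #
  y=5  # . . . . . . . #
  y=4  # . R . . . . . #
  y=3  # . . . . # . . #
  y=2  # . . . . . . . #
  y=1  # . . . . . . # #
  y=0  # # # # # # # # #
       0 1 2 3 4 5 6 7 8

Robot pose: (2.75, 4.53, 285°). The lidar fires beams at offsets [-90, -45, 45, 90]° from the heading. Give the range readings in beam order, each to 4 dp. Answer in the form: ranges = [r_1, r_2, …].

beam 1: φ=-90°, α=195°
  dir = (cos 195°, sin 195°) = (-0.9659, -0.2588); from cell (2,4)
  next x-line at t=0.7765, next y-line at t=2.0478; Δt_x=1.0353, Δt_y=3.8637
    x: enter (1,4) at t=0.7765
    x: enter (0,4) at t=1.8117 ← occupied
  → r_1 = 1.8117
beam 2: φ=-45°, α=240°
  dir = (cos 240°, sin 240°) = (-0.5000, -0.8660); from cell (2,4)
  next x-line at t=1.5000, next y-line at t=0.6120; Δt_x=2.0000, Δt_y=1.1547
    y: enter (2,3) at t=0.6120
    x: enter (1,3) at t=1.5000
    y: enter (1,2) at t=1.7667
    y: enter (1,1) at t=2.9214
    x: enter (0,1) at t=3.5000 ← occupied
  → r_2 = 3.5000
beam 3: φ=45°, α=330°
  dir = (cos 330°, sin 330°) = (0.8660, -0.5000); from cell (2,4)
  next x-line at t=0.2887, next y-line at t=1.0600; Δt_x=1.1547, Δt_y=2.0000
    x: enter (3,4) at t=0.2887
    y: enter (3,3) at t=1.0600
    x: enter (4,3) at t=1.4434
    x: enter (5,3) at t=2.5981 ← occupied
  → r_3 = 2.5981
beam 4: φ=90°, α=15°
  dir = (cos 15°, sin 15°) = (0.9659, 0.2588); from cell (2,4)
  next x-line at t=0.2588, next y-line at t=1.8159; Δt_x=1.0353, Δt_y=3.8637
    x: enter (3,4) at t=0.2588
    x: enter (4,4) at t=1.2941
    y: enter (4,5) at t=1.8159
    x: enter (5,5) at t=2.3294
    x: enter (6,5) at t=3.3646
    x: enter (7,5) at t=4.3999
    x: enter (8,5) at t=5.4352 ← occupied
  → r_4 = 5.4352

ranges = [1.8117, 3.5000, 2.5981, 5.4352]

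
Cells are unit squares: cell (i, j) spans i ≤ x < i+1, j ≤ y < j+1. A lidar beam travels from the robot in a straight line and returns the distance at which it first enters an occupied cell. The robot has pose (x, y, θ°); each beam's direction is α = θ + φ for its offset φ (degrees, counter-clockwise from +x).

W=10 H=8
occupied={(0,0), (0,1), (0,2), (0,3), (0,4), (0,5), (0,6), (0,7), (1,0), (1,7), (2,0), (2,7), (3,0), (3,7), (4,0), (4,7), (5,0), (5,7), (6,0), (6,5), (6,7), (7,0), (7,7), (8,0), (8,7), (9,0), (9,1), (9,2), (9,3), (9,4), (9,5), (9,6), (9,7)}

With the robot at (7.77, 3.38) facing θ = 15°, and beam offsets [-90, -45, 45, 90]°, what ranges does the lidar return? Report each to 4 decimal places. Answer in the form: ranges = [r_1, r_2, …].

beam 1: φ=-90°, α=285°
  cosα=0.2588 sinα=-0.9659 | (7,3) | tMaxX 0.8887 tMaxY 0.3934 | tΔX 3.8637 tΔY 1.0353
    t=0.3934 [y] (7,2)
    t=0.8887 [x] (8,2)
    t=1.4287 [y] (8,1)
    t=2.4640 [y] (8,0) — stop
  → r_1 = 2.4640
beam 2: φ=-45°, α=330°
  cosα=0.8660 sinα=-0.5000 | (7,3) | tMaxX 0.2656 tMaxY 0.7600 | tΔX 1.1547 tΔY 2.0000
    t=0.2656 [x] (8,3)
    t=0.7600 [y] (8,2)
    t=1.4203 [x] (9,2) — stop
  → r_2 = 1.4203
beam 3: φ=45°, α=60°
  cosα=0.5000 sinα=0.8660 | (7,3) | tMaxX 0.4600 tMaxY 0.7159 | tΔX 2.0000 tΔY 1.1547
    t=0.4600 [x] (8,3)
    t=0.7159 [y] (8,4)
    t=1.8706 [y] (8,5)
    t=2.4600 [x] (9,5) — stop
  → r_3 = 2.4600
beam 4: φ=90°, α=105°
  cosα=-0.2588 sinα=0.9659 | (7,3) | tMaxX 2.9751 tMaxY 0.6419 | tΔX 3.8637 tΔY 1.0353
    t=0.6419 [y] (7,4)
    t=1.6771 [y] (7,5)
    t=2.7124 [y] (7,6)
    t=2.9751 [x] (6,6)
    t=3.7477 [y] (6,7) — stop
  → r_4 = 3.7477

ranges = [2.4640, 1.4203, 2.4600, 3.7477]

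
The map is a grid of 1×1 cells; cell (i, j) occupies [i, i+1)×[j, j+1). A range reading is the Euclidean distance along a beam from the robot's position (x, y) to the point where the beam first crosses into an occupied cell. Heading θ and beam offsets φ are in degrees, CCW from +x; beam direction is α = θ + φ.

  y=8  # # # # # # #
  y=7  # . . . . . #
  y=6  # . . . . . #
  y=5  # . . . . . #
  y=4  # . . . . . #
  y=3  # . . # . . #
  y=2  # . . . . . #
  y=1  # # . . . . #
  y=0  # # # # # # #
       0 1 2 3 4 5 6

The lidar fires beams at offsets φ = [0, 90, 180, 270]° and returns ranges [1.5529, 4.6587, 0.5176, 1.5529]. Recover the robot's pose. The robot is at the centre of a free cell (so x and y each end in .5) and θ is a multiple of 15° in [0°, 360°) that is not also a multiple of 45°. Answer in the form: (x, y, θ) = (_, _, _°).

(x, y, θ) = (1.5, 3.5, 345°)

Candidates: 33 free-cell centres × 16 headings = 528 poses. Raycast each; keep the one whose scan matches to 4 dp.
  (1.5, 7.5, 345°): beam 1 = 4.6587 ≠ 1.5529 ✗
  (4.5, 1.5, 120°): beam 1 = 1.7321 ≠ 1.5529 ✗
  (2.5, 2.5, 165°): beam 2 = 1.5529 ≠ 4.6587 ✗
  (5.5, 2.5, 345°): beam 1 = 0.5176 ≠ 1.5529 ✗
  …
  (1.5, 3.5, 345°): r_1=1.5529, r_2=4.6587, r_3=0.5176, r_4=1.5529 — all match ✓
Unique over the lattice → pose = (1.5, 3.5, 345°).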